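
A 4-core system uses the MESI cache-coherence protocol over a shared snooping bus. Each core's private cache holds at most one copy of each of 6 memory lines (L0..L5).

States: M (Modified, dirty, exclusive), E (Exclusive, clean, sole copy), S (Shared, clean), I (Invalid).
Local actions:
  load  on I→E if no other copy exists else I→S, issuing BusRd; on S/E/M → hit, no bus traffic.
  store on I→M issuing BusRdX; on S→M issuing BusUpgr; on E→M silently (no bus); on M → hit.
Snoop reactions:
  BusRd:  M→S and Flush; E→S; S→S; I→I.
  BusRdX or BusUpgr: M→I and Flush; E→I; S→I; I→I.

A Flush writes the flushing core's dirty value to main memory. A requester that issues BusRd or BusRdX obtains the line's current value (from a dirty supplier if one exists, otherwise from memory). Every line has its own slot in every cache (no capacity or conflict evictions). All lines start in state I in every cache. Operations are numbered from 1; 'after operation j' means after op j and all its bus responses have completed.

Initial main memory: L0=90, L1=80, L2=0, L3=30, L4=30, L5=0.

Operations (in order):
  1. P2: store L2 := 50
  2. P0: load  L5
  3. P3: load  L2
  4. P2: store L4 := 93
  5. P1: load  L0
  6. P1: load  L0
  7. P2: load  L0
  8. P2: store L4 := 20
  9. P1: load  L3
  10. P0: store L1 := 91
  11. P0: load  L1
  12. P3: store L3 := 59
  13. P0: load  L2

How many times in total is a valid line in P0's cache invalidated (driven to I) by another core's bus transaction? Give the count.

1. P2: store L2 := 50  bus=[BusRdX]  L2: P0=I P1=I P2=M P3=I  mem[L2]=0
2. P0: load  L5  bus=[BusRd]  L5: P0=E P1=I P2=I P3=I  mem[L5]=0
3. P3: load  L2  bus=[BusRd,Flush]  L2: P0=I P1=I P2=S P3=S  mem[L2]=50
4. P2: store L4 := 93  bus=[BusRdX]  L4: P0=I P1=I P2=M P3=I  mem[L4]=30
5. P1: load  L0  bus=[BusRd]  L0: P0=I P1=E P2=I P3=I  mem[L0]=90
6. P1: load  L0  bus=[-]  L0: P0=I P1=E P2=I P3=I  mem[L0]=90
7. P2: load  L0  bus=[BusRd]  L0: P0=I P1=S P2=S P3=I  mem[L0]=90
8. P2: store L4 := 20  bus=[-]  L4: P0=I P1=I P2=M P3=I  mem[L4]=30
9. P1: load  L3  bus=[BusRd]  L3: P0=I P1=E P2=I P3=I  mem[L3]=30
10. P0: store L1 := 91  bus=[BusRdX]  L1: P0=M P1=I P2=I P3=I  mem[L1]=80
11. P0: load  L1  bus=[-]  L1: P0=M P1=I P2=I P3=I  mem[L1]=80
12. P3: store L3 := 59  bus=[BusRdX]  L3: P0=I P1=I P2=I P3=M  mem[L3]=30
13. P0: load  L2  bus=[BusRd]  L2: P0=S P1=I P2=S P3=S  mem[L2]=50

invalidations = 0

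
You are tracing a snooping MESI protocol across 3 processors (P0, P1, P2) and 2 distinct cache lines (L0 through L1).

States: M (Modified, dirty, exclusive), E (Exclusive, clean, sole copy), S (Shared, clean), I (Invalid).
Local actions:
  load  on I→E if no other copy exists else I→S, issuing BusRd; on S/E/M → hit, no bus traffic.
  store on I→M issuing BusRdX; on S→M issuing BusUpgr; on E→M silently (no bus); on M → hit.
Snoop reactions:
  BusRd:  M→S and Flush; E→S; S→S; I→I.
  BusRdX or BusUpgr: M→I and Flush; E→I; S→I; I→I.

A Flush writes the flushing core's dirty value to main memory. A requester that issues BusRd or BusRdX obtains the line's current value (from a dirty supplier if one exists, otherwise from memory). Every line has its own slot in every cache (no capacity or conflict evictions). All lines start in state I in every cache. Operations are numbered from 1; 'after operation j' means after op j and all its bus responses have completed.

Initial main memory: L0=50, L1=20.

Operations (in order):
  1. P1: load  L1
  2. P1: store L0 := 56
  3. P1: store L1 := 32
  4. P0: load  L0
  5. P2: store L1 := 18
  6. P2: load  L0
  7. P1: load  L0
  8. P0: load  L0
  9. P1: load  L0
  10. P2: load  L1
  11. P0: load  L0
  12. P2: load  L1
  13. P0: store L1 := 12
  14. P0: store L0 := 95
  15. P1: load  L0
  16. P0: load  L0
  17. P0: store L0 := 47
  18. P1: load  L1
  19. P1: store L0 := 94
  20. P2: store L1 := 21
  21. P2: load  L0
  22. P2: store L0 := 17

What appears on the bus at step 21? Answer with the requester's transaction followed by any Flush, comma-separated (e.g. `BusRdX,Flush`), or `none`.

1. P1: load  L1  bus=[BusRd]  L1: P0=I P1=E P2=I  mem[L1]=20
2. P1: store L0 := 56  bus=[BusRdX]  L0: P0=I P1=M P2=I  mem[L0]=50
3. P1: store L1 := 32  bus=[-]  L1: P0=I P1=M P2=I  mem[L1]=20
4. P0: load  L0  bus=[BusRd,Flush]  L0: P0=S P1=S P2=I  mem[L0]=56
5. P2: store L1 := 18  bus=[BusRdX,Flush]  L1: P0=I P1=I P2=M  mem[L1]=32
6. P2: load  L0  bus=[BusRd]  L0: P0=S P1=S P2=S  mem[L0]=56
7. P1: load  L0  bus=[-]  L0: P0=S P1=S P2=S  mem[L0]=56
8. P0: load  L0  bus=[-]  L0: P0=S P1=S P2=S  mem[L0]=56
9. P1: load  L0  bus=[-]  L0: P0=S P1=S P2=S  mem[L0]=56
10. P2: load  L1  bus=[-]  L1: P0=I P1=I P2=M  mem[L1]=32
11. P0: load  L0  bus=[-]  L0: P0=S P1=S P2=S  mem[L0]=56
12. P2: load  L1  bus=[-]  L1: P0=I P1=I P2=M  mem[L1]=32
13. P0: store L1 := 12  bus=[BusRdX,Flush]  L1: P0=M P1=I P2=I  mem[L1]=18
14. P0: store L0 := 95  bus=[BusUpgr]  L0: P0=M P1=I P2=I  mem[L0]=56
15. P1: load  L0  bus=[BusRd,Flush]  L0: P0=S P1=S P2=I  mem[L0]=95
16. P0: load  L0  bus=[-]  L0: P0=S P1=S P2=I  mem[L0]=95
17. P0: store L0 := 47  bus=[BusUpgr]  L0: P0=M P1=I P2=I  mem[L0]=95
18. P1: load  L1  bus=[BusRd,Flush]  L1: P0=S P1=S P2=I  mem[L1]=12
19. P1: store L0 := 94  bus=[BusRdX,Flush]  L0: P0=I P1=M P2=I  mem[L0]=47
20. P2: store L1 := 21  bus=[BusRdX]  L1: P0=I P1=I P2=M  mem[L1]=12
21. P2: load  L0  bus=[BusRd,Flush]  L0: P0=I P1=S P2=S  mem[L0]=94
22. P2: store L0 := 17  bus=[BusUpgr]  L0: P0=I P1=I P2=M  mem[L0]=94

bus = BusRd,Flush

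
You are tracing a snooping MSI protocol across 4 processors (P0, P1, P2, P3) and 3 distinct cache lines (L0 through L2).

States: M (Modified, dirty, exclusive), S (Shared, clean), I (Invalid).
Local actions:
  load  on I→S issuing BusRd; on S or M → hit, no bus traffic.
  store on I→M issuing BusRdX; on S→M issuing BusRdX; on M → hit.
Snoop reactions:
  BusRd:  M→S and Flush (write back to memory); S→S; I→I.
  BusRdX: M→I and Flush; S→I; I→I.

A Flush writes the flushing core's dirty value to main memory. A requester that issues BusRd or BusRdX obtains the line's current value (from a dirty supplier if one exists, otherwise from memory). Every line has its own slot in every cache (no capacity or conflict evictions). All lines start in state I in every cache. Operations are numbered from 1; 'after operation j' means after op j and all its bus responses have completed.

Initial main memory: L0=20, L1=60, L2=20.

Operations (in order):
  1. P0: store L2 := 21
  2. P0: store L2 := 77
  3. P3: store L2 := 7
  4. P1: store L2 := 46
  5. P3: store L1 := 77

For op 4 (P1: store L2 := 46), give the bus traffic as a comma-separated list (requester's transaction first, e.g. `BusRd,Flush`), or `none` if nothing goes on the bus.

[1] P0: store L2 := 21 | P0:M(21), P1:I, P2:I, P3:I | bus: BusRdX
[2] P0: store L2 := 77 | P0:M(77), P1:I, P2:I, P3:I | bus: none
[3] P3: store L2 := 7 | P0:I, P1:I, P2:I, P3:M(7) | bus: BusRdX,Flush
[4] P1: store L2 := 46 | P0:I, P1:M(46), P2:I, P3:I | bus: BusRdX,Flush
[5] P3: store L1 := 77 | P0:I, P1:I, P2:I, P3:M(77) | bus: BusRdX

bus = BusRdX,Flush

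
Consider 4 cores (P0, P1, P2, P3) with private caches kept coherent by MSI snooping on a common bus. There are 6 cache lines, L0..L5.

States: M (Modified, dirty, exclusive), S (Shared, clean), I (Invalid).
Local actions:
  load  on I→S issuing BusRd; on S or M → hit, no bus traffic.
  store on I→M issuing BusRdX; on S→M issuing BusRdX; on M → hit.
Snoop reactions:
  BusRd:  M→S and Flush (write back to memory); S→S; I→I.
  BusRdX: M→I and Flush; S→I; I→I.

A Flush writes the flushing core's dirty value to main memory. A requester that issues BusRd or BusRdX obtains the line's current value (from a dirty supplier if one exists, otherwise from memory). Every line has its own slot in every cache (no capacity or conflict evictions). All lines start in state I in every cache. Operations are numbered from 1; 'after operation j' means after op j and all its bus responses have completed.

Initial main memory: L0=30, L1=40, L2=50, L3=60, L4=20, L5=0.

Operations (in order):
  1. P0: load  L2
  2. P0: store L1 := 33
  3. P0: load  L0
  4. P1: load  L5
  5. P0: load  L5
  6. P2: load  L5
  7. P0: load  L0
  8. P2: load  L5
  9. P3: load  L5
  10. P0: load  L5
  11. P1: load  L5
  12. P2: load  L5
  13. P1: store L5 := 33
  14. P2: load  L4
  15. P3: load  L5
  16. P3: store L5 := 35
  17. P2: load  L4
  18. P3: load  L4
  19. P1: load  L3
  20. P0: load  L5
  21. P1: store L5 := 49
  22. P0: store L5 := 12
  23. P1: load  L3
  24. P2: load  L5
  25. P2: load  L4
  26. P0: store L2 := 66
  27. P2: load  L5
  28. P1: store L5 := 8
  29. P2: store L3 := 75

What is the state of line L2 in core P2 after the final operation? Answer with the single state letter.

state = I

step 1: P0: load  L2  ⟶  SIII  (L2)  txn=BusRd  M[L2]=50
step 2: P0: store L1 := 33  ⟶  MIII  (L1)  txn=BusRdX  M[L1]=40
step 3: P0: load  L0  ⟶  SIII  (L0)  txn=BusRd  M[L0]=30
step 4: P1: load  L5  ⟶  ISII  (L5)  txn=BusRd  M[L5]=0
step 5: P0: load  L5  ⟶  SSII  (L5)  txn=BusRd  M[L5]=0
step 6: P2: load  L5  ⟶  SSSI  (L5)  txn=BusRd  M[L5]=0
step 7: P0: load  L0  ⟶  SIII  (L0)  txn=∅  M[L0]=30
step 8: P2: load  L5  ⟶  SSSI  (L5)  txn=∅  M[L5]=0
step 9: P3: load  L5  ⟶  SSSS  (L5)  txn=BusRd  M[L5]=0
step 10: P0: load  L5  ⟶  SSSS  (L5)  txn=∅  M[L5]=0
step 11: P1: load  L5  ⟶  SSSS  (L5)  txn=∅  M[L5]=0
step 12: P2: load  L5  ⟶  SSSS  (L5)  txn=∅  M[L5]=0
step 13: P1: store L5 := 33  ⟶  IMII  (L5)  txn=BusRdX  M[L5]=0
step 14: P2: load  L4  ⟶  IISI  (L4)  txn=BusRd  M[L4]=20
step 15: P3: load  L5  ⟶  ISIS  (L5)  txn=BusRd+Flush  M[L5]=33
step 16: P3: store L5 := 35  ⟶  IIIM  (L5)  txn=BusRdX  M[L5]=33
step 17: P2: load  L4  ⟶  IISI  (L4)  txn=∅  M[L4]=20
step 18: P3: load  L4  ⟶  IISS  (L4)  txn=BusRd  M[L4]=20
step 19: P1: load  L3  ⟶  ISII  (L3)  txn=BusRd  M[L3]=60
step 20: P0: load  L5  ⟶  SIIS  (L5)  txn=BusRd+Flush  M[L5]=35
step 21: P1: store L5 := 49  ⟶  IMII  (L5)  txn=BusRdX  M[L5]=35
step 22: P0: store L5 := 12  ⟶  MIII  (L5)  txn=BusRdX+Flush  M[L5]=49
step 23: P1: load  L3  ⟶  ISII  (L3)  txn=∅  M[L3]=60
step 24: P2: load  L5  ⟶  SISI  (L5)  txn=BusRd+Flush  M[L5]=12
step 25: P2: load  L4  ⟶  IISS  (L4)  txn=∅  M[L4]=20
step 26: P0: store L2 := 66  ⟶  MIII  (L2)  txn=BusRdX  M[L2]=50
step 27: P2: load  L5  ⟶  SISI  (L5)  txn=∅  M[L5]=12
step 28: P1: store L5 := 8  ⟶  IMII  (L5)  txn=BusRdX  M[L5]=12
step 29: P2: store L3 := 75  ⟶  IIMI  (L3)  txn=BusRdX  M[L3]=60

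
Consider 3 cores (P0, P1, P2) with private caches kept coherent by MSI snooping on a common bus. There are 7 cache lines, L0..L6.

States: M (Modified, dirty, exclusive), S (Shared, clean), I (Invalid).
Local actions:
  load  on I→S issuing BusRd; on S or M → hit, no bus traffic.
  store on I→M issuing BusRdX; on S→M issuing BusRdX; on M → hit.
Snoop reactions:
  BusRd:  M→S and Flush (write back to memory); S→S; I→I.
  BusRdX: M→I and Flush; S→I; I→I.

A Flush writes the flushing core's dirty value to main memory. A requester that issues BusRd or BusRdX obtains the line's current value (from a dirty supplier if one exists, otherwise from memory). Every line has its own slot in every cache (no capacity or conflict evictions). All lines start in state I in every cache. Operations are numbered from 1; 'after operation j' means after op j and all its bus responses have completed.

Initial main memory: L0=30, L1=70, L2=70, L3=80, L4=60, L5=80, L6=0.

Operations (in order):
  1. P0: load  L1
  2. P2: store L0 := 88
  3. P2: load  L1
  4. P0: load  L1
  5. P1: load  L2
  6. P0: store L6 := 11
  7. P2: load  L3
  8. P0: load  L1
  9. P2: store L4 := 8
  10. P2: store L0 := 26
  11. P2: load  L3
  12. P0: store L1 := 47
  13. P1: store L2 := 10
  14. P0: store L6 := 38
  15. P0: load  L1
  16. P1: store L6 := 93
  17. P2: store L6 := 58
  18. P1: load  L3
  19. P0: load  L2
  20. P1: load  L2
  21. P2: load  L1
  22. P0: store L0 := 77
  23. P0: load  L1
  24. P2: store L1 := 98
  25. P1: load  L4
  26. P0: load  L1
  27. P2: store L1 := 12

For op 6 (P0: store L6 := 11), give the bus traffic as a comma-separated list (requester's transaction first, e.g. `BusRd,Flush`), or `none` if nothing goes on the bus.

bus = BusRdX

  op1 P0: load  L1 → S/I/I on L1; bus BusRd; mem=70
  op2 P2: store L0 := 88 → I/I/M on L0; bus BusRdX; mem=30
  op3 P2: load  L1 → S/I/S on L1; bus BusRd; mem=70
  op4 P0: load  L1 → S/I/S on L1; bus (none); mem=70
  op5 P1: load  L2 → I/S/I on L2; bus BusRd; mem=70
  op6 P0: store L6 := 11 → M/I/I on L6; bus BusRdX; mem=0
  op7 P2: load  L3 → I/I/S on L3; bus BusRd; mem=80
  op8 P0: load  L1 → S/I/S on L1; bus (none); mem=70
  op9 P2: store L4 := 8 → I/I/M on L4; bus BusRdX; mem=60
  op10 P2: store L0 := 26 → I/I/M on L0; bus (none); mem=30
  op11 P2: load  L3 → I/I/S on L3; bus (none); mem=80
  op12 P0: store L1 := 47 → M/I/I on L1; bus BusRdX; mem=70
  op13 P1: store L2 := 10 → I/M/I on L2; bus BusRdX; mem=70
  op14 P0: store L6 := 38 → M/I/I on L6; bus (none); mem=0
  op15 P0: load  L1 → M/I/I on L1; bus (none); mem=70
  op16 P1: store L6 := 93 → I/M/I on L6; bus BusRdX Flush; mem=38
  op17 P2: store L6 := 58 → I/I/M on L6; bus BusRdX Flush; mem=93
  op18 P1: load  L3 → I/S/S on L3; bus BusRd; mem=80
  op19 P0: load  L2 → S/S/I on L2; bus BusRd Flush; mem=10
  op20 P1: load  L2 → S/S/I on L2; bus (none); mem=10
  op21 P2: load  L1 → S/I/S on L1; bus BusRd Flush; mem=47
  op22 P0: store L0 := 77 → M/I/I on L0; bus BusRdX Flush; mem=26
  op23 P0: load  L1 → S/I/S on L1; bus (none); mem=47
  op24 P2: store L1 := 98 → I/I/M on L1; bus BusRdX; mem=47
  op25 P1: load  L4 → I/S/S on L4; bus BusRd Flush; mem=8
  op26 P0: load  L1 → S/I/S on L1; bus BusRd Flush; mem=98
  op27 P2: store L1 := 12 → I/I/M on L1; bus BusRdX; mem=98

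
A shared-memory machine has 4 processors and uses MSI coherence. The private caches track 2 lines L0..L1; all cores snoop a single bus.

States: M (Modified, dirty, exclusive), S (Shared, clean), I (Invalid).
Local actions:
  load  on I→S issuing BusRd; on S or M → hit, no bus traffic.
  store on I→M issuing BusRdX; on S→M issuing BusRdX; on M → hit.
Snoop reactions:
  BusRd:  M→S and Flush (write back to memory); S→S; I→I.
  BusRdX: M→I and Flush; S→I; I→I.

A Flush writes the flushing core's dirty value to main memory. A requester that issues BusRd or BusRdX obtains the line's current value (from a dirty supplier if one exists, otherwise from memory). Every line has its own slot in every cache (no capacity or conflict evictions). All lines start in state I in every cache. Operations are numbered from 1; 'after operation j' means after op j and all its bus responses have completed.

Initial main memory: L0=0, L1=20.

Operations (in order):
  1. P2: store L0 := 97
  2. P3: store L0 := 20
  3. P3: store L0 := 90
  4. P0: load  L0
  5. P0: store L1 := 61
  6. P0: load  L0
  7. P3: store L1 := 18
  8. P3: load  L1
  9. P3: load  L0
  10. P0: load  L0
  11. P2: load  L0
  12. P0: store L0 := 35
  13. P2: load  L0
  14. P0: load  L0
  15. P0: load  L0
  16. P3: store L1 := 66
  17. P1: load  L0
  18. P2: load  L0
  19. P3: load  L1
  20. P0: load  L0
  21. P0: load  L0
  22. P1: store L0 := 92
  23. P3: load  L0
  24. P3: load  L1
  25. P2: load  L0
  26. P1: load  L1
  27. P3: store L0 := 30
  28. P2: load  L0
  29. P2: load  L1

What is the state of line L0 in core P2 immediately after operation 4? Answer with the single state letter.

step 1: P2: store L0 := 97  ⟶  IIMI  (L0)  txn=BusRdX  M[L0]=0
step 2: P3: store L0 := 20  ⟶  IIIM  (L0)  txn=BusRdX+Flush  M[L0]=97
step 3: P3: store L0 := 90  ⟶  IIIM  (L0)  txn=∅  M[L0]=97
step 4: P0: load  L0  ⟶  SIIS  (L0)  txn=BusRd+Flush  M[L0]=90
step 5: P0: store L1 := 61  ⟶  MIII  (L1)  txn=BusRdX  M[L1]=20
step 6: P0: load  L0  ⟶  SIIS  (L0)  txn=∅  M[L0]=90
step 7: P3: store L1 := 18  ⟶  IIIM  (L1)  txn=BusRdX+Flush  M[L1]=61
step 8: P3: load  L1  ⟶  IIIM  (L1)  txn=∅  M[L1]=61
step 9: P3: load  L0  ⟶  SIIS  (L0)  txn=∅  M[L0]=90
step 10: P0: load  L0  ⟶  SIIS  (L0)  txn=∅  M[L0]=90
step 11: P2: load  L0  ⟶  SISS  (L0)  txn=BusRd  M[L0]=90
step 12: P0: store L0 := 35  ⟶  MIII  (L0)  txn=BusRdX  M[L0]=90
step 13: P2: load  L0  ⟶  SISI  (L0)  txn=BusRd+Flush  M[L0]=35
step 14: P0: load  L0  ⟶  SISI  (L0)  txn=∅  M[L0]=35
step 15: P0: load  L0  ⟶  SISI  (L0)  txn=∅  M[L0]=35
step 16: P3: store L1 := 66  ⟶  IIIM  (L1)  txn=∅  M[L1]=61
step 17: P1: load  L0  ⟶  SSSI  (L0)  txn=BusRd  M[L0]=35
step 18: P2: load  L0  ⟶  SSSI  (L0)  txn=∅  M[L0]=35
step 19: P3: load  L1  ⟶  IIIM  (L1)  txn=∅  M[L1]=61
step 20: P0: load  L0  ⟶  SSSI  (L0)  txn=∅  M[L0]=35
step 21: P0: load  L0  ⟶  SSSI  (L0)  txn=∅  M[L0]=35
step 22: P1: store L0 := 92  ⟶  IMII  (L0)  txn=BusRdX  M[L0]=35
step 23: P3: load  L0  ⟶  ISIS  (L0)  txn=BusRd+Flush  M[L0]=92
step 24: P3: load  L1  ⟶  IIIM  (L1)  txn=∅  M[L1]=61
step 25: P2: load  L0  ⟶  ISSS  (L0)  txn=BusRd  M[L0]=92
step 26: P1: load  L1  ⟶  ISIS  (L1)  txn=BusRd+Flush  M[L1]=66
step 27: P3: store L0 := 30  ⟶  IIIM  (L0)  txn=BusRdX  M[L0]=92
step 28: P2: load  L0  ⟶  IISS  (L0)  txn=BusRd+Flush  M[L0]=30
step 29: P2: load  L1  ⟶  ISSS  (L1)  txn=BusRd  M[L1]=66

state = I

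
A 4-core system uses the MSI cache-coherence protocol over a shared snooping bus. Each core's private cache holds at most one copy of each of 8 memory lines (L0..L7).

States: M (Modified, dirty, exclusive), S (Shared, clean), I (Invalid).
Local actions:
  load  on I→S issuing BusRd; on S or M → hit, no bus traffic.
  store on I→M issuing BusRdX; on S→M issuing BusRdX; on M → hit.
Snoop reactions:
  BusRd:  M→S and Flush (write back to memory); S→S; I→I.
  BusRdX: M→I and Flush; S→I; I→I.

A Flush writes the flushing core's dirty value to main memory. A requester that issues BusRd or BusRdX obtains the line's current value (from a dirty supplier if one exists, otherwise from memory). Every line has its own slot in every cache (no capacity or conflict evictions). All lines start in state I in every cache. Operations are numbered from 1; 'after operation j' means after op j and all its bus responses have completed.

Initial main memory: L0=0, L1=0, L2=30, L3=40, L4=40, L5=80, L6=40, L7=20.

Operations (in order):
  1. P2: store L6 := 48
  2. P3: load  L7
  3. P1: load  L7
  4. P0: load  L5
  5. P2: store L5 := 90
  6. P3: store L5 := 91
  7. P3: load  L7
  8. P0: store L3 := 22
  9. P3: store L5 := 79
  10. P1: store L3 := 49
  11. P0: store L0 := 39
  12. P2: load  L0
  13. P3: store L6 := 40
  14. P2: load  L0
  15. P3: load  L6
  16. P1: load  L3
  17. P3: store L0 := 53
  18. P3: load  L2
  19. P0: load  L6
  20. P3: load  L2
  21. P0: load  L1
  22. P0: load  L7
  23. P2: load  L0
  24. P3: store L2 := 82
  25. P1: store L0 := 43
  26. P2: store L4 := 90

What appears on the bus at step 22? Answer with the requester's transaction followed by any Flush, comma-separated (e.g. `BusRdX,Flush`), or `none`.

bus = BusRd

step 1: P2: store L6 := 48  ⟶  IIMI  (L6)  txn=BusRdX  M[L6]=40
step 2: P3: load  L7  ⟶  IIIS  (L7)  txn=BusRd  M[L7]=20
step 3: P1: load  L7  ⟶  ISIS  (L7)  txn=BusRd  M[L7]=20
step 4: P0: load  L5  ⟶  SIII  (L5)  txn=BusRd  M[L5]=80
step 5: P2: store L5 := 90  ⟶  IIMI  (L5)  txn=BusRdX  M[L5]=80
step 6: P3: store L5 := 91  ⟶  IIIM  (L5)  txn=BusRdX+Flush  M[L5]=90
step 7: P3: load  L7  ⟶  ISIS  (L7)  txn=∅  M[L7]=20
step 8: P0: store L3 := 22  ⟶  MIII  (L3)  txn=BusRdX  M[L3]=40
step 9: P3: store L5 := 79  ⟶  IIIM  (L5)  txn=∅  M[L5]=90
step 10: P1: store L3 := 49  ⟶  IMII  (L3)  txn=BusRdX+Flush  M[L3]=22
step 11: P0: store L0 := 39  ⟶  MIII  (L0)  txn=BusRdX  M[L0]=0
step 12: P2: load  L0  ⟶  SISI  (L0)  txn=BusRd+Flush  M[L0]=39
step 13: P3: store L6 := 40  ⟶  IIIM  (L6)  txn=BusRdX+Flush  M[L6]=48
step 14: P2: load  L0  ⟶  SISI  (L0)  txn=∅  M[L0]=39
step 15: P3: load  L6  ⟶  IIIM  (L6)  txn=∅  M[L6]=48
step 16: P1: load  L3  ⟶  IMII  (L3)  txn=∅  M[L3]=22
step 17: P3: store L0 := 53  ⟶  IIIM  (L0)  txn=BusRdX  M[L0]=39
step 18: P3: load  L2  ⟶  IIIS  (L2)  txn=BusRd  M[L2]=30
step 19: P0: load  L6  ⟶  SIIS  (L6)  txn=BusRd+Flush  M[L6]=40
step 20: P3: load  L2  ⟶  IIIS  (L2)  txn=∅  M[L2]=30
step 21: P0: load  L1  ⟶  SIII  (L1)  txn=BusRd  M[L1]=0
step 22: P0: load  L7  ⟶  SSIS  (L7)  txn=BusRd  M[L7]=20
step 23: P2: load  L0  ⟶  IISS  (L0)  txn=BusRd+Flush  M[L0]=53
step 24: P3: store L2 := 82  ⟶  IIIM  (L2)  txn=BusRdX  M[L2]=30
step 25: P1: store L0 := 43  ⟶  IMII  (L0)  txn=BusRdX  M[L0]=53
step 26: P2: store L4 := 90  ⟶  IIMI  (L4)  txn=BusRdX  M[L4]=40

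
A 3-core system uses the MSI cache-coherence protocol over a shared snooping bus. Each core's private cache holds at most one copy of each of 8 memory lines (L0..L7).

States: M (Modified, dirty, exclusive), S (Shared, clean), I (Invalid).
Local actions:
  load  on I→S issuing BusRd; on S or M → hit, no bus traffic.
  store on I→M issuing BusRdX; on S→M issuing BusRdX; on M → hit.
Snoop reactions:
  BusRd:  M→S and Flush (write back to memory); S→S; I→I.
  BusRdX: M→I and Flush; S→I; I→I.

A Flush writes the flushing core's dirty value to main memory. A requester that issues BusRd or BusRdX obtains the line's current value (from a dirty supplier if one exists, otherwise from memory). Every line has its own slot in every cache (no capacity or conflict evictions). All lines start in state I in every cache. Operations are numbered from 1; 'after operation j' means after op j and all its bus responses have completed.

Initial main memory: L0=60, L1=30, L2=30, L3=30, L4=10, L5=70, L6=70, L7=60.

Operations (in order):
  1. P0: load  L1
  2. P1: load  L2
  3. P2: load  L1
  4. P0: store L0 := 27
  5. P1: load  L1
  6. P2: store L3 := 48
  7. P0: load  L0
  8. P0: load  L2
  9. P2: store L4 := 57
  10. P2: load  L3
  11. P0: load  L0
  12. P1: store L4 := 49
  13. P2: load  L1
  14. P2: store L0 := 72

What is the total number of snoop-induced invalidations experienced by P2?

step 1: P0: load  L1  ⟶  SII  (L1)  txn=BusRd  M[L1]=30
step 2: P1: load  L2  ⟶  ISI  (L2)  txn=BusRd  M[L2]=30
step 3: P2: load  L1  ⟶  SIS  (L1)  txn=BusRd  M[L1]=30
step 4: P0: store L0 := 27  ⟶  MII  (L0)  txn=BusRdX  M[L0]=60
step 5: P1: load  L1  ⟶  SSS  (L1)  txn=BusRd  M[L1]=30
step 6: P2: store L3 := 48  ⟶  IIM  (L3)  txn=BusRdX  M[L3]=30
step 7: P0: load  L0  ⟶  MII  (L0)  txn=∅  M[L0]=60
step 8: P0: load  L2  ⟶  SSI  (L2)  txn=BusRd  M[L2]=30
step 9: P2: store L4 := 57  ⟶  IIM  (L4)  txn=BusRdX  M[L4]=10
step 10: P2: load  L3  ⟶  IIM  (L3)  txn=∅  M[L3]=30
step 11: P0: load  L0  ⟶  MII  (L0)  txn=∅  M[L0]=60
step 12: P1: store L4 := 49  ⟶  IMI  (L4)  txn=BusRdX+Flush  M[L4]=57
step 13: P2: load  L1  ⟶  SSS  (L1)  txn=∅  M[L1]=30
step 14: P2: store L0 := 72  ⟶  IIM  (L0)  txn=BusRdX+Flush  M[L0]=27

invalidations = 1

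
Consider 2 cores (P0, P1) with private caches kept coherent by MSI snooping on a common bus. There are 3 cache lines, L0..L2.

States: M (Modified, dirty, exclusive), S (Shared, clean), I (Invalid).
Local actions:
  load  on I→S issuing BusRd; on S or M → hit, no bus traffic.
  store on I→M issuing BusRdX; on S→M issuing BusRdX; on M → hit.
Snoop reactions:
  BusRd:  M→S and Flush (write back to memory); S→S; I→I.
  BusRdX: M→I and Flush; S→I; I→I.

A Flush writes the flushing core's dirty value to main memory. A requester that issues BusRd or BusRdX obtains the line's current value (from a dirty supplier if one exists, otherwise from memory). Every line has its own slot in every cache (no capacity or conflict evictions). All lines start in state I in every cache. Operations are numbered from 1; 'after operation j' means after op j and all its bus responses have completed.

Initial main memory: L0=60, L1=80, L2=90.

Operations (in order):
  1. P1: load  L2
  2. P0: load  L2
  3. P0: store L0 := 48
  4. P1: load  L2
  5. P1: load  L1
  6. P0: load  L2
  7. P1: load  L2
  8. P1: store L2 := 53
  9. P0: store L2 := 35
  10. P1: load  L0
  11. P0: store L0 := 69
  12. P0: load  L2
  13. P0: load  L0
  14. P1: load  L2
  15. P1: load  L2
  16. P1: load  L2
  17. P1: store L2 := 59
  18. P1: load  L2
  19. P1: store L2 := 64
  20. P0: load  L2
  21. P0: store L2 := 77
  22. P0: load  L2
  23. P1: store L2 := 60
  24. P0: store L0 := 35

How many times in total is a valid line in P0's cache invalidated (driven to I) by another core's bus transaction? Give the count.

step 1: P1: load  L2  ⟶  IS  (L2)  txn=BusRd  M[L2]=90
step 2: P0: load  L2  ⟶  SS  (L2)  txn=BusRd  M[L2]=90
step 3: P0: store L0 := 48  ⟶  MI  (L0)  txn=BusRdX  M[L0]=60
step 4: P1: load  L2  ⟶  SS  (L2)  txn=∅  M[L2]=90
step 5: P1: load  L1  ⟶  IS  (L1)  txn=BusRd  M[L1]=80
step 6: P0: load  L2  ⟶  SS  (L2)  txn=∅  M[L2]=90
step 7: P1: load  L2  ⟶  SS  (L2)  txn=∅  M[L2]=90
step 8: P1: store L2 := 53  ⟶  IM  (L2)  txn=BusRdX  M[L2]=90
step 9: P0: store L2 := 35  ⟶  MI  (L2)  txn=BusRdX+Flush  M[L2]=53
step 10: P1: load  L0  ⟶  SS  (L0)  txn=BusRd+Flush  M[L0]=48
step 11: P0: store L0 := 69  ⟶  MI  (L0)  txn=BusRdX  M[L0]=48
step 12: P0: load  L2  ⟶  MI  (L2)  txn=∅  M[L2]=53
step 13: P0: load  L0  ⟶  MI  (L0)  txn=∅  M[L0]=48
step 14: P1: load  L2  ⟶  SS  (L2)  txn=BusRd+Flush  M[L2]=35
step 15: P1: load  L2  ⟶  SS  (L2)  txn=∅  M[L2]=35
step 16: P1: load  L2  ⟶  SS  (L2)  txn=∅  M[L2]=35
step 17: P1: store L2 := 59  ⟶  IM  (L2)  txn=BusRdX  M[L2]=35
step 18: P1: load  L2  ⟶  IM  (L2)  txn=∅  M[L2]=35
step 19: P1: store L2 := 64  ⟶  IM  (L2)  txn=∅  M[L2]=35
step 20: P0: load  L2  ⟶  SS  (L2)  txn=BusRd+Flush  M[L2]=64
step 21: P0: store L2 := 77  ⟶  MI  (L2)  txn=BusRdX  M[L2]=64
step 22: P0: load  L2  ⟶  MI  (L2)  txn=∅  M[L2]=64
step 23: P1: store L2 := 60  ⟶  IM  (L2)  txn=BusRdX+Flush  M[L2]=77
step 24: P0: store L0 := 35  ⟶  MI  (L0)  txn=∅  M[L0]=48

invalidations = 3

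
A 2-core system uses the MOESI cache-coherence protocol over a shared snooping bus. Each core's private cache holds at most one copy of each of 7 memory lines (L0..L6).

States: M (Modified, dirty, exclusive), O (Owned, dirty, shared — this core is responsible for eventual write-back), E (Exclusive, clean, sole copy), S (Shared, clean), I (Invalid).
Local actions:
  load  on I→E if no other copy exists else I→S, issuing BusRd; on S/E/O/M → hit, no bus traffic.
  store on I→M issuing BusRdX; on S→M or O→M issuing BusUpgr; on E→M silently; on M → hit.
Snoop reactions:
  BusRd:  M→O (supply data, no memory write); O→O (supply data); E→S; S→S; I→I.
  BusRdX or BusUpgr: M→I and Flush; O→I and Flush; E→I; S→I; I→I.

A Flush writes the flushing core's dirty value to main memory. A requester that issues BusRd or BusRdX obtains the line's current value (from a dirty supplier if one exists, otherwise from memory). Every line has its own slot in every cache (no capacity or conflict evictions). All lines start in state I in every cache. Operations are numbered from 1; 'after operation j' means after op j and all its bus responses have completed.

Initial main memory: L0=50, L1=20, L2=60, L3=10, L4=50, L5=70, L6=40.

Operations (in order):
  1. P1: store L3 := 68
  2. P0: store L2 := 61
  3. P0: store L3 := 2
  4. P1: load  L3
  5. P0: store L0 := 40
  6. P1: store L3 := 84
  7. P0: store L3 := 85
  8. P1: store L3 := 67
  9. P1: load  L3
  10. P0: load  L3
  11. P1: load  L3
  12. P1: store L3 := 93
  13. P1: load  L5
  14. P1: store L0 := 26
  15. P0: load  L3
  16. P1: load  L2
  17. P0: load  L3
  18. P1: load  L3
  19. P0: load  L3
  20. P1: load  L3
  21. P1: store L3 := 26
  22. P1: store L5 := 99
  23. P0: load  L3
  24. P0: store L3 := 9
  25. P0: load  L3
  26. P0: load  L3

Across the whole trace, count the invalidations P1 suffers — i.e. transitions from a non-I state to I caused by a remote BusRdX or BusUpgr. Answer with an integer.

invalidations = 3

  op1 P1: store L3 := 68 → I/M on L3; bus BusRdX; mem=10
  op2 P0: store L2 := 61 → M/I on L2; bus BusRdX; mem=60
  op3 P0: store L3 := 2 → M/I on L3; bus BusRdX Flush; mem=68
  op4 P1: load  L3 → O/S on L3; bus BusRd; mem=68
  op5 P0: store L0 := 40 → M/I on L0; bus BusRdX; mem=50
  op6 P1: store L3 := 84 → I/M on L3; bus BusUpgr Flush; mem=2
  op7 P0: store L3 := 85 → M/I on L3; bus BusRdX Flush; mem=84
  op8 P1: store L3 := 67 → I/M on L3; bus BusRdX Flush; mem=85
  op9 P1: load  L3 → I/M on L3; bus (none); mem=85
  op10 P0: load  L3 → S/O on L3; bus BusRd; mem=85
  op11 P1: load  L3 → S/O on L3; bus (none); mem=85
  op12 P1: store L3 := 93 → I/M on L3; bus BusUpgr; mem=85
  op13 P1: load  L5 → I/E on L5; bus BusRd; mem=70
  op14 P1: store L0 := 26 → I/M on L0; bus BusRdX Flush; mem=40
  op15 P0: load  L3 → S/O on L3; bus BusRd; mem=85
  op16 P1: load  L2 → O/S on L2; bus BusRd; mem=60
  op17 P0: load  L3 → S/O on L3; bus (none); mem=85
  op18 P1: load  L3 → S/O on L3; bus (none); mem=85
  op19 P0: load  L3 → S/O on L3; bus (none); mem=85
  op20 P1: load  L3 → S/O on L3; bus (none); mem=85
  op21 P1: store L3 := 26 → I/M on L3; bus BusUpgr; mem=85
  op22 P1: store L5 := 99 → I/M on L5; bus (none); mem=70
  op23 P0: load  L3 → S/O on L3; bus BusRd; mem=85
  op24 P0: store L3 := 9 → M/I on L3; bus BusUpgr Flush; mem=26
  op25 P0: load  L3 → M/I on L3; bus (none); mem=26
  op26 P0: load  L3 → M/I on L3; bus (none); mem=26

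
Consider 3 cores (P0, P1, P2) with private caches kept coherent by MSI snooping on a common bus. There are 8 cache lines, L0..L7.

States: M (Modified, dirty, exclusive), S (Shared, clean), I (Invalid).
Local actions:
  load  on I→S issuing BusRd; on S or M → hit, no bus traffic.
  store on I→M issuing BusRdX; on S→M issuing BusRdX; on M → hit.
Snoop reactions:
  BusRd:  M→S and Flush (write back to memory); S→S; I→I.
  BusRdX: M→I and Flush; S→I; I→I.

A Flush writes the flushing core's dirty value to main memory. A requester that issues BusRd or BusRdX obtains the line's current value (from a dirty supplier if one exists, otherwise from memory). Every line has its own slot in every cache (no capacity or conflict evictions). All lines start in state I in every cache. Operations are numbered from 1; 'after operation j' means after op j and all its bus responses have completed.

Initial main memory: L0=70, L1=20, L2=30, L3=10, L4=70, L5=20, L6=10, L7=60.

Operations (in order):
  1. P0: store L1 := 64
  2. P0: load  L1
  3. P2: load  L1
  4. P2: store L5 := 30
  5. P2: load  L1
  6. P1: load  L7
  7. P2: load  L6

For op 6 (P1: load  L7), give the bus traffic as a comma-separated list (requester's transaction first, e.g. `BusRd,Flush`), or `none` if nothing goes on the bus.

bus = BusRd

step 1: P0: store L1 := 64  ⟶  MII  (L1)  txn=BusRdX  M[L1]=20
step 2: P0: load  L1  ⟶  MII  (L1)  txn=∅  M[L1]=20
step 3: P2: load  L1  ⟶  SIS  (L1)  txn=BusRd+Flush  M[L1]=64
step 4: P2: store L5 := 30  ⟶  IIM  (L5)  txn=BusRdX  M[L5]=20
step 5: P2: load  L1  ⟶  SIS  (L1)  txn=∅  M[L1]=64
step 6: P1: load  L7  ⟶  ISI  (L7)  txn=BusRd  M[L7]=60
step 7: P2: load  L6  ⟶  IIS  (L6)  txn=BusRd  M[L6]=10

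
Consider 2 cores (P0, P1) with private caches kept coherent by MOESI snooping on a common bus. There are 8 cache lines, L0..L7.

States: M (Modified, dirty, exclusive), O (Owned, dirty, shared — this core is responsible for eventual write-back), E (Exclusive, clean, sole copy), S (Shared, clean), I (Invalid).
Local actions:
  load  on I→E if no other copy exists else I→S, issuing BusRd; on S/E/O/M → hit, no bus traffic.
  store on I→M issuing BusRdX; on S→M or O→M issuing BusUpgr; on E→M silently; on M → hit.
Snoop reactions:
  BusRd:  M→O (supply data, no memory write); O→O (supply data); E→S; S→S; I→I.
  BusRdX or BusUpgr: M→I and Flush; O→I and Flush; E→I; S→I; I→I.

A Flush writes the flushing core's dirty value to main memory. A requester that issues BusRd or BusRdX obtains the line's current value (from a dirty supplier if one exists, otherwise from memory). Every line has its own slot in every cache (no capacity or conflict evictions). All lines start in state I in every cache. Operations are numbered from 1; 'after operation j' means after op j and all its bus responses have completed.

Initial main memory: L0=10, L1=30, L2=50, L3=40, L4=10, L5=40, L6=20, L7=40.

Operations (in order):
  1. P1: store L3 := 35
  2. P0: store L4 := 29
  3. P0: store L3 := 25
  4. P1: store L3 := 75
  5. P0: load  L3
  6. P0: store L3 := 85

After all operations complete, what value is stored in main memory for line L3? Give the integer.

memory[L3] = 75

step 1: P1: store L3 := 35  ⟶  IM  (L3)  txn=BusRdX  M[L3]=40
step 2: P0: store L4 := 29  ⟶  MI  (L4)  txn=BusRdX  M[L4]=10
step 3: P0: store L3 := 25  ⟶  MI  (L3)  txn=BusRdX+Flush  M[L3]=35
step 4: P1: store L3 := 75  ⟶  IM  (L3)  txn=BusRdX+Flush  M[L3]=25
step 5: P0: load  L3  ⟶  SO  (L3)  txn=BusRd  M[L3]=25
step 6: P0: store L3 := 85  ⟶  MI  (L3)  txn=BusUpgr+Flush  M[L3]=75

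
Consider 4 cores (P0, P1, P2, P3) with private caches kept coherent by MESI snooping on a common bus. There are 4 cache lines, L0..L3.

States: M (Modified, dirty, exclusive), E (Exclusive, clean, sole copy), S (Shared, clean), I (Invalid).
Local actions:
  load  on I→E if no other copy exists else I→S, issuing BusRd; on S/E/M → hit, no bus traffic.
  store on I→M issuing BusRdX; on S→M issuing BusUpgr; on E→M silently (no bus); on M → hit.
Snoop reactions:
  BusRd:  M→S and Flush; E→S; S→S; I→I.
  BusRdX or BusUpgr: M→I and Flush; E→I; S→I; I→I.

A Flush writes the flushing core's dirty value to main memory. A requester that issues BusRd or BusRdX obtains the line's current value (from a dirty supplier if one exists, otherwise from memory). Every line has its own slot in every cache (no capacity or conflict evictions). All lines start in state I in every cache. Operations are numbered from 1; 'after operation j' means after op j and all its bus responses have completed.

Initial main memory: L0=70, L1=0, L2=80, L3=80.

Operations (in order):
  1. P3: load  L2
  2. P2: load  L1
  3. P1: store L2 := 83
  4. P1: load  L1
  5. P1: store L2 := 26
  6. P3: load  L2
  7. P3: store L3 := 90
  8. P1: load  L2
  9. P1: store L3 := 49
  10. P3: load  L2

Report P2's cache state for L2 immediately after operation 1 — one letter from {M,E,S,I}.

state = I

1. P3: load  L2  bus=[BusRd]  L2: P0=I P1=I P2=I P3=E  mem[L2]=80
2. P2: load  L1  bus=[BusRd]  L1: P0=I P1=I P2=E P3=I  mem[L1]=0
3. P1: store L2 := 83  bus=[BusRdX]  L2: P0=I P1=M P2=I P3=I  mem[L2]=80
4. P1: load  L1  bus=[BusRd]  L1: P0=I P1=S P2=S P3=I  mem[L1]=0
5. P1: store L2 := 26  bus=[-]  L2: P0=I P1=M P2=I P3=I  mem[L2]=80
6. P3: load  L2  bus=[BusRd,Flush]  L2: P0=I P1=S P2=I P3=S  mem[L2]=26
7. P3: store L3 := 90  bus=[BusRdX]  L3: P0=I P1=I P2=I P3=M  mem[L3]=80
8. P1: load  L2  bus=[-]  L2: P0=I P1=S P2=I P3=S  mem[L2]=26
9. P1: store L3 := 49  bus=[BusRdX,Flush]  L3: P0=I P1=M P2=I P3=I  mem[L3]=90
10. P3: load  L2  bus=[-]  L2: P0=I P1=S P2=I P3=S  mem[L2]=26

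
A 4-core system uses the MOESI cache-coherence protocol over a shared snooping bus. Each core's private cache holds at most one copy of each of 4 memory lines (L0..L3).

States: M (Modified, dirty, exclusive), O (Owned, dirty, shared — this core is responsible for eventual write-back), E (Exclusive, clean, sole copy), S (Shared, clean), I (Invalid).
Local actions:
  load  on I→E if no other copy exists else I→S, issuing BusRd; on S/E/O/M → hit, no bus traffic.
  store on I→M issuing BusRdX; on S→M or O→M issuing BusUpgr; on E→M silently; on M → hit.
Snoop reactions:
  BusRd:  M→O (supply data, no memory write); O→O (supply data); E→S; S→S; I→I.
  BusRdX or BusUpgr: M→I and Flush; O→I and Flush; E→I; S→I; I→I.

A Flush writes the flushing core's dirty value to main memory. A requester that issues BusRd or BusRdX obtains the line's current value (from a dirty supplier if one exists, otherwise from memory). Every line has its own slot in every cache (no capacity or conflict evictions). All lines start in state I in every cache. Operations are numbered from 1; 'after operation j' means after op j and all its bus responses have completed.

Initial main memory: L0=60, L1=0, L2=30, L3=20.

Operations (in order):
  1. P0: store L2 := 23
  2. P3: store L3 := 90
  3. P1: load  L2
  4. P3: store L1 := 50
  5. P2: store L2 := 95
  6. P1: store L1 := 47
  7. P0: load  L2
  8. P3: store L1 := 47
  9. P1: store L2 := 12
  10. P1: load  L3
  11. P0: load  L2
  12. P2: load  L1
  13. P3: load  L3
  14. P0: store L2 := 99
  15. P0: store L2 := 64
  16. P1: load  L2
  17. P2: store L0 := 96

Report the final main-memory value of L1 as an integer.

memory[L1] = 47

  op1 P0: store L2 := 23 → M/I/I/I on L2; bus BusRdX; mem=30
  op2 P3: store L3 := 90 → I/I/I/M on L3; bus BusRdX; mem=20
  op3 P1: load  L2 → O/S/I/I on L2; bus BusRd; mem=30
  op4 P3: store L1 := 50 → I/I/I/M on L1; bus BusRdX; mem=0
  op5 P2: store L2 := 95 → I/I/M/I on L2; bus BusRdX Flush; mem=23
  op6 P1: store L1 := 47 → I/M/I/I on L1; bus BusRdX Flush; mem=50
  op7 P0: load  L2 → S/I/O/I on L2; bus BusRd; mem=23
  op8 P3: store L1 := 47 → I/I/I/M on L1; bus BusRdX Flush; mem=47
  op9 P1: store L2 := 12 → I/M/I/I on L2; bus BusRdX Flush; mem=95
  op10 P1: load  L3 → I/S/I/O on L3; bus BusRd; mem=20
  op11 P0: load  L2 → S/O/I/I on L2; bus BusRd; mem=95
  op12 P2: load  L1 → I/I/S/O on L1; bus BusRd; mem=47
  op13 P3: load  L3 → I/S/I/O on L3; bus (none); mem=20
  op14 P0: store L2 := 99 → M/I/I/I on L2; bus BusUpgr Flush; mem=12
  op15 P0: store L2 := 64 → M/I/I/I on L2; bus (none); mem=12
  op16 P1: load  L2 → O/S/I/I on L2; bus BusRd; mem=12
  op17 P2: store L0 := 96 → I/I/M/I on L0; bus BusRdX; mem=60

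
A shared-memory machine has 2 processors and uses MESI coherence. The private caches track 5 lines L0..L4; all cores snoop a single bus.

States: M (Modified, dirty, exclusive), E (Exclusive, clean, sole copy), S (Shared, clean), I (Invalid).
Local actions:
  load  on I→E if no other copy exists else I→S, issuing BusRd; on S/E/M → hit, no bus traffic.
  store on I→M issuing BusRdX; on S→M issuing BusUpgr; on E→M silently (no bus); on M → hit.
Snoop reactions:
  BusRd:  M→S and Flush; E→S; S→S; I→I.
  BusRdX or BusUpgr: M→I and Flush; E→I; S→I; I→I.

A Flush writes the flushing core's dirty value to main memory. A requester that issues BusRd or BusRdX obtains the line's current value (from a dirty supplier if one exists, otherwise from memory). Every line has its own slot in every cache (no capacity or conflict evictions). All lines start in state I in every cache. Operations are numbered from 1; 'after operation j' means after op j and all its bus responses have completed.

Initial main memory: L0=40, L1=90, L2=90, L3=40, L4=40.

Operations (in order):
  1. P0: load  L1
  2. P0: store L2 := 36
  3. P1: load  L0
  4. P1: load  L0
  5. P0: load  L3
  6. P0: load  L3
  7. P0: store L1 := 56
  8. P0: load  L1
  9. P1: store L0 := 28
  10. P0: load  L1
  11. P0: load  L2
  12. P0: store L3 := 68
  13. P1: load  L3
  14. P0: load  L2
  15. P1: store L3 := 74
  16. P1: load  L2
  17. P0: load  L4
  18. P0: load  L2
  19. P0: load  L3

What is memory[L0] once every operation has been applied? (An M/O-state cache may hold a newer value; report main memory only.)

memory[L0] = 40

1. P0: load  L1  bus=[BusRd]  L1: P0=E P1=I  mem[L1]=90
2. P0: store L2 := 36  bus=[BusRdX]  L2: P0=M P1=I  mem[L2]=90
3. P1: load  L0  bus=[BusRd]  L0: P0=I P1=E  mem[L0]=40
4. P1: load  L0  bus=[-]  L0: P0=I P1=E  mem[L0]=40
5. P0: load  L3  bus=[BusRd]  L3: P0=E P1=I  mem[L3]=40
6. P0: load  L3  bus=[-]  L3: P0=E P1=I  mem[L3]=40
7. P0: store L1 := 56  bus=[-]  L1: P0=M P1=I  mem[L1]=90
8. P0: load  L1  bus=[-]  L1: P0=M P1=I  mem[L1]=90
9. P1: store L0 := 28  bus=[-]  L0: P0=I P1=M  mem[L0]=40
10. P0: load  L1  bus=[-]  L1: P0=M P1=I  mem[L1]=90
11. P0: load  L2  bus=[-]  L2: P0=M P1=I  mem[L2]=90
12. P0: store L3 := 68  bus=[-]  L3: P0=M P1=I  mem[L3]=40
13. P1: load  L3  bus=[BusRd,Flush]  L3: P0=S P1=S  mem[L3]=68
14. P0: load  L2  bus=[-]  L2: P0=M P1=I  mem[L2]=90
15. P1: store L3 := 74  bus=[BusUpgr]  L3: P0=I P1=M  mem[L3]=68
16. P1: load  L2  bus=[BusRd,Flush]  L2: P0=S P1=S  mem[L2]=36
17. P0: load  L4  bus=[BusRd]  L4: P0=E P1=I  mem[L4]=40
18. P0: load  L2  bus=[-]  L2: P0=S P1=S  mem[L2]=36
19. P0: load  L3  bus=[BusRd,Flush]  L3: P0=S P1=S  mem[L3]=74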